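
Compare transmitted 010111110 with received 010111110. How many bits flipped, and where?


XOR: 000000000

0 errors (received matches sent)


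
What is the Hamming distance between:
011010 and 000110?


XOR: 011100
Count of 1s: 3

3


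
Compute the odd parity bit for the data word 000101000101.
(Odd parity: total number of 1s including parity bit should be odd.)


Number of 1s in data: 4
Parity bit: 1

1


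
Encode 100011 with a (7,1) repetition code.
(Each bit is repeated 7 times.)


Each bit -> 7 copies

111111100000000000000000000011111111111111


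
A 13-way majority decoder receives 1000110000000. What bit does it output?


Ones: 3 out of 13
Threshold: 7

0 (3/13 voted 1)


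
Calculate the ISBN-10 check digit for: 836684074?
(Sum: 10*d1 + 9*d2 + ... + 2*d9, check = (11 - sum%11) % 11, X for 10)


Weighted sum: 294
294 mod 11 = 8

Check digit: 3


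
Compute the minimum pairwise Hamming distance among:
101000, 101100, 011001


Comparing all pairs, minimum distance: 1
Can detect 0 errors, correct 0 errors

1


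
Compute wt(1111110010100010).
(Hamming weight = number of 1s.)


Counting 1s in 1111110010100010

9


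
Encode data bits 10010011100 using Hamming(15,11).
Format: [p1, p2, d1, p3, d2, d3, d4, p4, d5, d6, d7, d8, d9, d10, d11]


Parity bits: p1=0, p2=1, p3=1, p4=1

011100110011100


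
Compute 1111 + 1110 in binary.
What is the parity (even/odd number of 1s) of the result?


1111 = 15
1110 = 14
Sum = 29 = 11101
1s count = 4

even parity (4 ones in 11101)


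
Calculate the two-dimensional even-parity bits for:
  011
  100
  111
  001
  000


Row parities: 01110
Column parities: 001

Row P: 01110, Col P: 001, Corner: 1


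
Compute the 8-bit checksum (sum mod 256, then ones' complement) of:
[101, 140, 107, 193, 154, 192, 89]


Sum = 976 mod 256 = 208
Complement = 47

47


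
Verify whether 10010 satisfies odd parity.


Number of 1s: 2

No, parity error (2 ones)


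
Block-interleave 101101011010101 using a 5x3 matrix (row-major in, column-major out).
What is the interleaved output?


Matrix:
  101
  101
  011
  010
  101
Read columns: 110010011011101

110010011011101


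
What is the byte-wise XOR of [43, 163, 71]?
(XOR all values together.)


XOR chain: 43 ^ 163 ^ 71 = 207

207


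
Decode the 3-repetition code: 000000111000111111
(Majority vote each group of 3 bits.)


Groups: 000, 000, 111, 000, 111, 111
Majority votes: 001011

001011


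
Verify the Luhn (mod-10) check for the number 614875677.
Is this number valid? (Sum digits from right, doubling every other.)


Luhn sum = 45
45 mod 10 = 5

Invalid (Luhn sum mod 10 = 5)


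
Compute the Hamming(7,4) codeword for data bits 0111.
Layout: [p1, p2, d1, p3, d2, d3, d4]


Parity bits: p1=0, p2=0, p3=1

0001111


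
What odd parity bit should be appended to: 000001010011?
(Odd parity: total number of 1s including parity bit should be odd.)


Number of 1s in data: 4
Parity bit: 1

1


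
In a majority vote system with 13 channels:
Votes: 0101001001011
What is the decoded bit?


Ones: 6 out of 13
Threshold: 7

0 (6/13 voted 1)


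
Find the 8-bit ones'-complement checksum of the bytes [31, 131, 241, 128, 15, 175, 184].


Sum = 905 mod 256 = 137
Complement = 118

118


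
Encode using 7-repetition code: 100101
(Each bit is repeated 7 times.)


Each bit -> 7 copies

111111100000000000000111111100000001111111


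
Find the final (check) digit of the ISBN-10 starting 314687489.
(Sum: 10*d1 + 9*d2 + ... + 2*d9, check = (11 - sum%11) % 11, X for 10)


Weighted sum: 254
254 mod 11 = 1

Check digit: X


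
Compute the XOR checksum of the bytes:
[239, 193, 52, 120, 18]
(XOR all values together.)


XOR chain: 239 ^ 193 ^ 52 ^ 120 ^ 18 = 112

112


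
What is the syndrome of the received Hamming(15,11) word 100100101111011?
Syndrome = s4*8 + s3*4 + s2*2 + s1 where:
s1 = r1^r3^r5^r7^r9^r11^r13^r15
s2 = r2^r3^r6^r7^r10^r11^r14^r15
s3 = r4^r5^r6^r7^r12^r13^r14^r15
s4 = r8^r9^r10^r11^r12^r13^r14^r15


s1=1, s2=1, s3=1, s4=0

Syndrome = 7 (error at position 7)


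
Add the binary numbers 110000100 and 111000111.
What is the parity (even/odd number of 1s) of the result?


110000100 = 388
111000111 = 455
Sum = 843 = 1101001011
1s count = 6

even parity (6 ones in 1101001011)


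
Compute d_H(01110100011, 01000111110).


XOR: 00110011101
Count of 1s: 6

6


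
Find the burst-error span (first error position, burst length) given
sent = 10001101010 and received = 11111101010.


XOR: 01110000000

Burst at position 1, length 3


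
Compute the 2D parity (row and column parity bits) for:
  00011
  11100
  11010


Row parities: 011
Column parities: 00101

Row P: 011, Col P: 00101, Corner: 0


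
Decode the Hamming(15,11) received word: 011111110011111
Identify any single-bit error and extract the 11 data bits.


Syndrome = 2: error at position 2

Data: 11110011111 (corrected bit 2)


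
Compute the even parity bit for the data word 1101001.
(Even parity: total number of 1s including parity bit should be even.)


Number of 1s in data: 4
Parity bit: 0

0


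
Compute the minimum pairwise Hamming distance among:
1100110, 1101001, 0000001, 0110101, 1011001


Comparing all pairs, minimum distance: 2
Can detect 1 errors, correct 0 errors

2


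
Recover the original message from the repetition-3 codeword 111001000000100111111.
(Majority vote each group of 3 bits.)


Groups: 111, 001, 000, 000, 100, 111, 111
Majority votes: 1000011

1000011


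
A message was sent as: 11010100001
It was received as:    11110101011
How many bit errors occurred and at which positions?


XOR: 00100001010

3 error(s) at position(s): 2, 7, 9


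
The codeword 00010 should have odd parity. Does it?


Number of 1s: 1

Yes, parity is correct (1 ones)


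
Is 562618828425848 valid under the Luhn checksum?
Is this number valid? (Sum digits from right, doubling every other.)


Luhn sum = 76
76 mod 10 = 6

Invalid (Luhn sum mod 10 = 6)


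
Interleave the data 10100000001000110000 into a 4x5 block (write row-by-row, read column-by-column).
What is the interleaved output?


Matrix:
  10100
  00000
  10001
  10000
Read columns: 10110000100000000010

10110000100000000010


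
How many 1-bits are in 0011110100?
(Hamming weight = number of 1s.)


Counting 1s in 0011110100

5


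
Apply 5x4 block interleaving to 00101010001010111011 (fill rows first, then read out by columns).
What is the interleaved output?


Matrix:
  0010
  1010
  0010
  1011
  1011
Read columns: 01011000001111100011

01011000001111100011


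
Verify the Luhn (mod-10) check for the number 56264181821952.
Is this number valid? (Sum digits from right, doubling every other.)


Luhn sum = 57
57 mod 10 = 7

Invalid (Luhn sum mod 10 = 7)


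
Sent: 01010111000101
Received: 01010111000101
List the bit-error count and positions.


XOR: 00000000000000

0 errors (received matches sent)


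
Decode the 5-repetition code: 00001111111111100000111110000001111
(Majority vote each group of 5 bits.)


Groups: 00001, 11111, 11111, 00000, 11111, 00000, 01111
Majority votes: 0110101

0110101


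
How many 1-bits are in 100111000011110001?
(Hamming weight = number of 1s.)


Counting 1s in 100111000011110001

9


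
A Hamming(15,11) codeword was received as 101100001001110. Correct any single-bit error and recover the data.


Syndrome = 0: no error detected

Data: 10001001110 (no errors)


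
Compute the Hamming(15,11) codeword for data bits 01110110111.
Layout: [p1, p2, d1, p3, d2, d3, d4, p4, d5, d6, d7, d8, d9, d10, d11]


Parity bits: p1=1, p2=0, p3=0, p4=1

100011110110111


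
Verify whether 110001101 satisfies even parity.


Number of 1s: 5

No, parity error (5 ones)


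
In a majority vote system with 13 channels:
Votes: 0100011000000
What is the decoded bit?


Ones: 3 out of 13
Threshold: 7

0 (3/13 voted 1)


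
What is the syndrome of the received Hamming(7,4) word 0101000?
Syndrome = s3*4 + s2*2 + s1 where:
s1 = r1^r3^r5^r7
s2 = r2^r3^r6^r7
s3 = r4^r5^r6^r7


s1=0, s2=1, s3=1

Syndrome = 6 (error at position 6)


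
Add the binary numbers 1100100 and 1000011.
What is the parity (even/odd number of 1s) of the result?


1100100 = 100
1000011 = 67
Sum = 167 = 10100111
1s count = 5

odd parity (5 ones in 10100111)


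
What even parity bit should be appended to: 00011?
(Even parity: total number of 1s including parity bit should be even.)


Number of 1s in data: 2
Parity bit: 0

0


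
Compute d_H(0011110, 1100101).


XOR: 1111011
Count of 1s: 6

6


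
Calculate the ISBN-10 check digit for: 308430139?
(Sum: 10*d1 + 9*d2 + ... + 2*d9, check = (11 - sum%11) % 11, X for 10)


Weighted sum: 171
171 mod 11 = 6

Check digit: 5


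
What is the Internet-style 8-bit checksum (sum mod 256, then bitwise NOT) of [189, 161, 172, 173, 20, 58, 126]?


Sum = 899 mod 256 = 131
Complement = 124

124


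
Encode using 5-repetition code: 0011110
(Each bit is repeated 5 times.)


Each bit -> 5 copies

00000000001111111111111111111100000


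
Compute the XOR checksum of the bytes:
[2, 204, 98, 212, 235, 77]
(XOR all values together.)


XOR chain: 2 ^ 204 ^ 98 ^ 212 ^ 235 ^ 77 = 222

222


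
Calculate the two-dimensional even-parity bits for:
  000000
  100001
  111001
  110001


Row parities: 0001
Column parities: 101001

Row P: 0001, Col P: 101001, Corner: 1


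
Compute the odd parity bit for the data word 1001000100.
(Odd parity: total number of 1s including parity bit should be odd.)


Number of 1s in data: 3
Parity bit: 0

0


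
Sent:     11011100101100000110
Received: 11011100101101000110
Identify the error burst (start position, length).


XOR: 00000000000001000000

Burst at position 13, length 1


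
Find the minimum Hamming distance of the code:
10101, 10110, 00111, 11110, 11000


Comparing all pairs, minimum distance: 1
Can detect 0 errors, correct 0 errors

1


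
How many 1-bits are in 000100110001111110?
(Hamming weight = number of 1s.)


Counting 1s in 000100110001111110

9


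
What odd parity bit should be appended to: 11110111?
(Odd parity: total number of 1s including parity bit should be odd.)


Number of 1s in data: 7
Parity bit: 0

0


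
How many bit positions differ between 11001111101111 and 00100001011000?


XOR: 11101110110111
Count of 1s: 11

11


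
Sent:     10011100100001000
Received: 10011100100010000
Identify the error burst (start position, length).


XOR: 00000000000011000

Burst at position 12, length 2


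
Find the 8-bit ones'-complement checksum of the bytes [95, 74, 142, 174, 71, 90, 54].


Sum = 700 mod 256 = 188
Complement = 67

67


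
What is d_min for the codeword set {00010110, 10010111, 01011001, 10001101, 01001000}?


Comparing all pairs, minimum distance: 2
Can detect 1 errors, correct 0 errors

2


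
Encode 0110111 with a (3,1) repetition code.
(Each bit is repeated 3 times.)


Each bit -> 3 copies

000111111000111111111


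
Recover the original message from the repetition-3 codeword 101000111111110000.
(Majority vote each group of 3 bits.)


Groups: 101, 000, 111, 111, 110, 000
Majority votes: 101110

101110


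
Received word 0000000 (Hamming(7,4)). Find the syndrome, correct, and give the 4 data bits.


Syndrome = 0: no error detected

Data: 0000 (no errors)


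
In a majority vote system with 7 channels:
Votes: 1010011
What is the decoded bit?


Ones: 4 out of 7
Threshold: 4

1 (4/7 voted 1)


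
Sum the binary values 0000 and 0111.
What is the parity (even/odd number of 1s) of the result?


0000 = 0
0111 = 7
Sum = 7 = 111
1s count = 3

odd parity (3 ones in 111)


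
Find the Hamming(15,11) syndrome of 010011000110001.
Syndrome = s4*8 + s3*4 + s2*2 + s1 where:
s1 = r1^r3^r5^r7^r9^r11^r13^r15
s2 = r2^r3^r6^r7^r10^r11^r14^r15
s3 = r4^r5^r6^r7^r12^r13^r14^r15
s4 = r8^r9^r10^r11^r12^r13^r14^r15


s1=1, s2=1, s3=1, s4=1

Syndrome = 15 (error at position 15)


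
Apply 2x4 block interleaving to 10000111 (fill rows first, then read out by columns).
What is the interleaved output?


Matrix:
  1000
  0111
Read columns: 10010101

10010101


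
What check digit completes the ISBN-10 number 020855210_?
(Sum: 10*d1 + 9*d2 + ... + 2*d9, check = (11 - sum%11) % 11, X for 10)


Weighted sum: 140
140 mod 11 = 8

Check digit: 3


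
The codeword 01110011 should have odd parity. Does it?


Number of 1s: 5

Yes, parity is correct (5 ones)


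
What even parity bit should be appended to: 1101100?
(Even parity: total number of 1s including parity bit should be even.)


Number of 1s in data: 4
Parity bit: 0

0


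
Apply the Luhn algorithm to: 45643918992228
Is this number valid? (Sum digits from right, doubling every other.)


Luhn sum = 81
81 mod 10 = 1

Invalid (Luhn sum mod 10 = 1)


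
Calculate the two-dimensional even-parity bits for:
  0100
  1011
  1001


Row parities: 110
Column parities: 0110

Row P: 110, Col P: 0110, Corner: 0


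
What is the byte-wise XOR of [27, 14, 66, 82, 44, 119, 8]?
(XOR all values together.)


XOR chain: 27 ^ 14 ^ 66 ^ 82 ^ 44 ^ 119 ^ 8 = 86

86


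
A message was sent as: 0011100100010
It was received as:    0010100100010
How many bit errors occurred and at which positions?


XOR: 0001000000000

1 error(s) at position(s): 3


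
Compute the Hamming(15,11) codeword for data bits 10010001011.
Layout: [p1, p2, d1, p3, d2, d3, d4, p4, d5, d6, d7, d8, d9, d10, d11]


Parity bits: p1=1, p2=0, p3=0, p4=1

101000110001011


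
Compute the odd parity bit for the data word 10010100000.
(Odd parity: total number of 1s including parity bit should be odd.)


Number of 1s in data: 3
Parity bit: 0

0


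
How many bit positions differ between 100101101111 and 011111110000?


XOR: 111010011111
Count of 1s: 9

9


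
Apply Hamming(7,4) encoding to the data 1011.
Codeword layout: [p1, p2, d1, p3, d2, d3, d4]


Parity bits: p1=0, p2=1, p3=0

0110011


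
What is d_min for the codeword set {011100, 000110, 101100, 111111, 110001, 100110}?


Comparing all pairs, minimum distance: 1
Can detect 0 errors, correct 0 errors

1


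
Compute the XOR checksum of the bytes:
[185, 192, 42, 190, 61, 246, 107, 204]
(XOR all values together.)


XOR chain: 185 ^ 192 ^ 42 ^ 190 ^ 61 ^ 246 ^ 107 ^ 204 = 129

129


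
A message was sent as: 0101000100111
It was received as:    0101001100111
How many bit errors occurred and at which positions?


XOR: 0000001000000

1 error(s) at position(s): 6


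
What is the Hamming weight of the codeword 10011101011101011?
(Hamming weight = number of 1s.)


Counting 1s in 10011101011101011

11


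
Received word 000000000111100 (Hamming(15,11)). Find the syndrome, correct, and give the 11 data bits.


Syndrome = 0: no error detected

Data: 00000111100 (no errors)


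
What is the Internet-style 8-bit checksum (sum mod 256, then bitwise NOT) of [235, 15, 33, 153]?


Sum = 436 mod 256 = 180
Complement = 75

75


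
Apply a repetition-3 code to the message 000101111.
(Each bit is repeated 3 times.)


Each bit -> 3 copies

000000000111000111111111111


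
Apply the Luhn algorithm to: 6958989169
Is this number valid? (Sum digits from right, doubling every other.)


Luhn sum = 60
60 mod 10 = 0

Valid (Luhn sum mod 10 = 0)


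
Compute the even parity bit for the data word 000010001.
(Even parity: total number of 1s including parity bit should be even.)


Number of 1s in data: 2
Parity bit: 0

0


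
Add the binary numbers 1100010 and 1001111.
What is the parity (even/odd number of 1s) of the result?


1100010 = 98
1001111 = 79
Sum = 177 = 10110001
1s count = 4

even parity (4 ones in 10110001)


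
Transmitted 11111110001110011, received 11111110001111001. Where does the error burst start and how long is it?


XOR: 00000000000001010

Burst at position 13, length 3


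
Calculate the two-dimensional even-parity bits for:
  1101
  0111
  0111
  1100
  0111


Row parities: 11101
Column parities: 0110

Row P: 11101, Col P: 0110, Corner: 0


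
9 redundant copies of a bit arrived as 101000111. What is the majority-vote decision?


Ones: 5 out of 9
Threshold: 5

1 (5/9 voted 1)


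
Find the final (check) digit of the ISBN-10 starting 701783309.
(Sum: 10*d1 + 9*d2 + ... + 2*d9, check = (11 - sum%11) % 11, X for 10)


Weighted sum: 220
220 mod 11 = 0

Check digit: 0


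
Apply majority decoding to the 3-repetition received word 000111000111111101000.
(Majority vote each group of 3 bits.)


Groups: 000, 111, 000, 111, 111, 101, 000
Majority votes: 0101110

0101110


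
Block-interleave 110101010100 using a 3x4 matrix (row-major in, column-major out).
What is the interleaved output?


Matrix:
  1101
  0101
  0100
Read columns: 100111000110

100111000110


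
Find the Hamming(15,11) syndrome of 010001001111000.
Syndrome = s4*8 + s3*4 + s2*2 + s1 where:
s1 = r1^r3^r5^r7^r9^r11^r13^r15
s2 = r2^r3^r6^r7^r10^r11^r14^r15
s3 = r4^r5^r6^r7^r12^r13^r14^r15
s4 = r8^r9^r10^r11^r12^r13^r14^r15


s1=0, s2=0, s3=0, s4=0

Syndrome = 0 (no error)


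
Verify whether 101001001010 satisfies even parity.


Number of 1s: 5

No, parity error (5 ones)


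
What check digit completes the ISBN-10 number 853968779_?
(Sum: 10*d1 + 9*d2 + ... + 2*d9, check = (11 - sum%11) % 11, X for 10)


Weighted sum: 355
355 mod 11 = 3

Check digit: 8


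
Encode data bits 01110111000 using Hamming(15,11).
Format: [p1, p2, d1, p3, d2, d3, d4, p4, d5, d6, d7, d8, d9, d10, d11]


Parity bits: p1=1, p2=0, p3=0, p4=1

100011110111000


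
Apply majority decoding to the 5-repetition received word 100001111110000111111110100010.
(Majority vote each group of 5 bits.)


Groups: 10000, 11111, 10000, 11111, 11101, 00010
Majority votes: 010110

010110


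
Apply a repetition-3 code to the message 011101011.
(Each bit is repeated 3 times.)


Each bit -> 3 copies

000111111111000111000111111


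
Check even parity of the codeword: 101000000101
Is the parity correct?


Number of 1s: 4

Yes, parity is correct (4 ones)


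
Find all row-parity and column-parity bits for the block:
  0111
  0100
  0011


Row parities: 110
Column parities: 0000

Row P: 110, Col P: 0000, Corner: 0


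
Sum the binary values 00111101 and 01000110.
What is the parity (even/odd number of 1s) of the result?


00111101 = 61
01000110 = 70
Sum = 131 = 10000011
1s count = 3

odd parity (3 ones in 10000011)


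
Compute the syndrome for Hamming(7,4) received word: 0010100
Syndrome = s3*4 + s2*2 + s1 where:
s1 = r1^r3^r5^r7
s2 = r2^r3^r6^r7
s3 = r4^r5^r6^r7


s1=0, s2=1, s3=1

Syndrome = 6 (error at position 6)


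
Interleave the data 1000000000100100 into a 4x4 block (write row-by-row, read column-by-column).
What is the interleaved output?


Matrix:
  1000
  0000
  0010
  0100
Read columns: 1000000100100000

1000000100100000


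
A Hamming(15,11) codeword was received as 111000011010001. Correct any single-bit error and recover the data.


Syndrome = 5: error at position 5

Data: 11001010001 (corrected bit 5)


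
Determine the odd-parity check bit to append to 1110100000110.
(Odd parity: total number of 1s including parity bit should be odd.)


Number of 1s in data: 6
Parity bit: 1

1


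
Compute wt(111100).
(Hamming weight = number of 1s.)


Counting 1s in 111100

4


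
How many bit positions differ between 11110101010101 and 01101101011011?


XOR: 10011000001110
Count of 1s: 6

6


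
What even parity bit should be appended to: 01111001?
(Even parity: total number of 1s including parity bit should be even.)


Number of 1s in data: 5
Parity bit: 1

1


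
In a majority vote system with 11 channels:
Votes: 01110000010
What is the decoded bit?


Ones: 4 out of 11
Threshold: 6

0 (4/11 voted 1)


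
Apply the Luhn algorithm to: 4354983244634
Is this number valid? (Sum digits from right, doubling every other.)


Luhn sum = 74
74 mod 10 = 4

Invalid (Luhn sum mod 10 = 4)


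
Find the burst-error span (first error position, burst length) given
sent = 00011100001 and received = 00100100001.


XOR: 00111000000

Burst at position 2, length 3


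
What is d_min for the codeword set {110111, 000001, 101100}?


Comparing all pairs, minimum distance: 4
Can detect 3 errors, correct 1 errors

4


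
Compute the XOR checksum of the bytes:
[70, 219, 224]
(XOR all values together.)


XOR chain: 70 ^ 219 ^ 224 = 125

125


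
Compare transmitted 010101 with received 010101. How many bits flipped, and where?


XOR: 000000

0 errors (received matches sent)


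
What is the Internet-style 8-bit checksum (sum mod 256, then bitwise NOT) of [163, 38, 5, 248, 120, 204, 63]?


Sum = 841 mod 256 = 73
Complement = 182

182


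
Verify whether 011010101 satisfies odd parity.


Number of 1s: 5

Yes, parity is correct (5 ones)


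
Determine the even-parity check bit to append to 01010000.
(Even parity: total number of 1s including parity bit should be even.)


Number of 1s in data: 2
Parity bit: 0

0


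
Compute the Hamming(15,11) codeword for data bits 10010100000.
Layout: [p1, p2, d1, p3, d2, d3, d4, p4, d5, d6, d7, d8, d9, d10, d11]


Parity bits: p1=0, p2=1, p3=1, p4=1

011100110100000


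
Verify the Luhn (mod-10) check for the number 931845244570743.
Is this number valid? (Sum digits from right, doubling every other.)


Luhn sum = 68
68 mod 10 = 8

Invalid (Luhn sum mod 10 = 8)


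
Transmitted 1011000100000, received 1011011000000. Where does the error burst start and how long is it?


XOR: 0000011100000

Burst at position 5, length 3


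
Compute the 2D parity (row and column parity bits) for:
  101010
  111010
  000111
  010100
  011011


Row parities: 10100
Column parities: 011000

Row P: 10100, Col P: 011000, Corner: 0


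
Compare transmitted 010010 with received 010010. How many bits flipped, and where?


XOR: 000000

0 errors (received matches sent)


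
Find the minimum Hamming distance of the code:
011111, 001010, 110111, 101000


Comparing all pairs, minimum distance: 2
Can detect 1 errors, correct 0 errors

2


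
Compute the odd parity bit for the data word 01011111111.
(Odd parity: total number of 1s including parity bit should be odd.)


Number of 1s in data: 9
Parity bit: 0

0


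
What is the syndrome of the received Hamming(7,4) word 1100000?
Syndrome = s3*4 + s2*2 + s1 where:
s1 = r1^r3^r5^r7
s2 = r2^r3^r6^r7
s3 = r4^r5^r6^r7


s1=1, s2=1, s3=0

Syndrome = 3 (error at position 3)


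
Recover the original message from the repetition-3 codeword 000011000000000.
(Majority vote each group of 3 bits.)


Groups: 000, 011, 000, 000, 000
Majority votes: 01000

01000


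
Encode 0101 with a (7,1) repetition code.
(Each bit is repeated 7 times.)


Each bit -> 7 copies

0000000111111100000001111111


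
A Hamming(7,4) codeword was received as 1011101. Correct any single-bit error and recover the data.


Syndrome = 4: error at position 4

Data: 1101 (corrected bit 4)


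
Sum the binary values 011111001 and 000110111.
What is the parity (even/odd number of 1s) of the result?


011111001 = 249
000110111 = 55
Sum = 304 = 100110000
1s count = 3

odd parity (3 ones in 100110000)


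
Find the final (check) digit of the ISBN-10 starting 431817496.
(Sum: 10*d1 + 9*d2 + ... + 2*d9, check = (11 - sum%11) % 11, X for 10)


Weighted sum: 227
227 mod 11 = 7

Check digit: 4


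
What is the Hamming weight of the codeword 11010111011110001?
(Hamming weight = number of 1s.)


Counting 1s in 11010111011110001

11


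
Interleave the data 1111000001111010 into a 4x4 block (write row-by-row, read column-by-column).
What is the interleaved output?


Matrix:
  1111
  0000
  0111
  1010
Read columns: 1001101010111010

1001101010111010


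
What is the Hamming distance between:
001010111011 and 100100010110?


XOR: 101110101101
Count of 1s: 8

8


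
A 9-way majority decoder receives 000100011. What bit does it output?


Ones: 3 out of 9
Threshold: 5

0 (3/9 voted 1)


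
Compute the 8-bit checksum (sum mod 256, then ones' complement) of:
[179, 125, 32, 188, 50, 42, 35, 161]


Sum = 812 mod 256 = 44
Complement = 211

211


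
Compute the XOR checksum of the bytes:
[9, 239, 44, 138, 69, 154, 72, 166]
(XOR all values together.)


XOR chain: 9 ^ 239 ^ 44 ^ 138 ^ 69 ^ 154 ^ 72 ^ 166 = 113

113


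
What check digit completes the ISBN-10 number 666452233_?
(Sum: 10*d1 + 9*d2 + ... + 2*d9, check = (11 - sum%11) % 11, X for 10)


Weighted sum: 253
253 mod 11 = 0

Check digit: 0


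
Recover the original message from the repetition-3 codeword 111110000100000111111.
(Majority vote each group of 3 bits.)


Groups: 111, 110, 000, 100, 000, 111, 111
Majority votes: 1100011

1100011


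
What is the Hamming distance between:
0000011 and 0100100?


XOR: 0100111
Count of 1s: 4

4


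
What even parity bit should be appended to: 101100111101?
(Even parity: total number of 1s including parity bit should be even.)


Number of 1s in data: 8
Parity bit: 0

0


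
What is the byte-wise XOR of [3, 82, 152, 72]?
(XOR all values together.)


XOR chain: 3 ^ 82 ^ 152 ^ 72 = 129

129


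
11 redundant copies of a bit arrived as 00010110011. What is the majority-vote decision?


Ones: 5 out of 11
Threshold: 6

0 (5/11 voted 1)


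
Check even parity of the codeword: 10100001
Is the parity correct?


Number of 1s: 3

No, parity error (3 ones)


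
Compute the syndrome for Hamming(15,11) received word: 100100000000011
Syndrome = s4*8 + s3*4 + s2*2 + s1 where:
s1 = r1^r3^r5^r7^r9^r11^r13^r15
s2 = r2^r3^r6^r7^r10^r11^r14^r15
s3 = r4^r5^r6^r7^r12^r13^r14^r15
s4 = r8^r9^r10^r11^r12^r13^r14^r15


s1=0, s2=0, s3=1, s4=0

Syndrome = 4 (error at position 4)


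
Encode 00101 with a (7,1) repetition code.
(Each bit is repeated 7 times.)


Each bit -> 7 copies

00000000000000111111100000001111111


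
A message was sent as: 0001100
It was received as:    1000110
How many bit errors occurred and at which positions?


XOR: 1001010

3 error(s) at position(s): 0, 3, 5


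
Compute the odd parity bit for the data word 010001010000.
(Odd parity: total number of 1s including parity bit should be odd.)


Number of 1s in data: 3
Parity bit: 0

0


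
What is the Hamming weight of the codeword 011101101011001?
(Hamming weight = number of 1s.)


Counting 1s in 011101101011001

9


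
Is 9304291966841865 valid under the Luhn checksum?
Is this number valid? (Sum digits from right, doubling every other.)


Luhn sum = 78
78 mod 10 = 8

Invalid (Luhn sum mod 10 = 8)


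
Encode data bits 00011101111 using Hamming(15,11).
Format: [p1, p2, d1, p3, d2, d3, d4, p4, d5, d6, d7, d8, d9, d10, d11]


Parity bits: p1=0, p2=0, p3=1, p4=0

000100101101111


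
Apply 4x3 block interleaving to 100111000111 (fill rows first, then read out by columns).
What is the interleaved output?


Matrix:
  100
  111
  000
  111
Read columns: 110101010101

110101010101


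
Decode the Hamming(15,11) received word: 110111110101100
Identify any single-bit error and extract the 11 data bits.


Syndrome = 0: no error detected

Data: 01110101100 (no errors)


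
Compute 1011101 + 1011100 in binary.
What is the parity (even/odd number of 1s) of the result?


1011101 = 93
1011100 = 92
Sum = 185 = 10111001
1s count = 5

odd parity (5 ones in 10111001)


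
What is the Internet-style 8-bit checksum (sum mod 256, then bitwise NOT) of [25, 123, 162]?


Sum = 310 mod 256 = 54
Complement = 201

201


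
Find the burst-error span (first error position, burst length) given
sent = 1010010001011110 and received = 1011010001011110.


XOR: 0001000000000000

Burst at position 3, length 1


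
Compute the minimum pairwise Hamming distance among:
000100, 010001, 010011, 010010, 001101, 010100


Comparing all pairs, minimum distance: 1
Can detect 0 errors, correct 0 errors

1


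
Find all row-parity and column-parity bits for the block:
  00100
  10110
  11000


Row parities: 110
Column parities: 01010

Row P: 110, Col P: 01010, Corner: 0


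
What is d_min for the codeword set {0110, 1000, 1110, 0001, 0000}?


Comparing all pairs, minimum distance: 1
Can detect 0 errors, correct 0 errors

1


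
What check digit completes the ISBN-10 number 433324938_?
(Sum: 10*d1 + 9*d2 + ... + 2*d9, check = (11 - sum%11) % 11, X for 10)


Weighted sum: 205
205 mod 11 = 7

Check digit: 4


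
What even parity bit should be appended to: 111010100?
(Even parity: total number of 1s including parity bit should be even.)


Number of 1s in data: 5
Parity bit: 1

1


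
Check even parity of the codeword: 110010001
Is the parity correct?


Number of 1s: 4

Yes, parity is correct (4 ones)


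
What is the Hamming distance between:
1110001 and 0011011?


XOR: 1101010
Count of 1s: 4

4


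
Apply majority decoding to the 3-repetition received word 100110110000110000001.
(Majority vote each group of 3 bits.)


Groups: 100, 110, 110, 000, 110, 000, 001
Majority votes: 0110100

0110100


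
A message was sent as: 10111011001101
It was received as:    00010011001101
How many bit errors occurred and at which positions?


XOR: 10101000000000

3 error(s) at position(s): 0, 2, 4


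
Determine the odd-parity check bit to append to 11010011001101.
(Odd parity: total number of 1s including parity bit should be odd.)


Number of 1s in data: 8
Parity bit: 1

1


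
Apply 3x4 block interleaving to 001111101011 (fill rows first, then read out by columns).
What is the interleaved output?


Matrix:
  0011
  1110
  1011
Read columns: 011010111101

011010111101


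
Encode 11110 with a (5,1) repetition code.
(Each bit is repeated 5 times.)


Each bit -> 5 copies

1111111111111111111100000


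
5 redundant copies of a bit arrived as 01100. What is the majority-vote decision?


Ones: 2 out of 5
Threshold: 3

0 (2/5 voted 1)


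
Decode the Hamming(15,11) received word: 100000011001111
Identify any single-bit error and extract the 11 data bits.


Syndrome = 0: no error detected

Data: 00001001111 (no errors)


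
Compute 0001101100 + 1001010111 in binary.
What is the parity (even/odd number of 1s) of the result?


0001101100 = 108
1001010111 = 599
Sum = 707 = 1011000011
1s count = 5

odd parity (5 ones in 1011000011)


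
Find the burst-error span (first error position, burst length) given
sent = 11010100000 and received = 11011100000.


XOR: 00001000000

Burst at position 4, length 1


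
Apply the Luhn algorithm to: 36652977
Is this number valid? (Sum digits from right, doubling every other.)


Luhn sum = 45
45 mod 10 = 5

Invalid (Luhn sum mod 10 = 5)


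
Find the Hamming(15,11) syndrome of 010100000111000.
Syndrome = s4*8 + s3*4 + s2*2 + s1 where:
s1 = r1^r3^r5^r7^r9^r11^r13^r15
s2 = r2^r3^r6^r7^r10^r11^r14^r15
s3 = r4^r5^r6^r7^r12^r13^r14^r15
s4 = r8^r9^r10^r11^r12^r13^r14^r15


s1=1, s2=1, s3=0, s4=1

Syndrome = 11 (error at position 11)


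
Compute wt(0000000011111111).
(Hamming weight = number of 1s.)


Counting 1s in 0000000011111111

8


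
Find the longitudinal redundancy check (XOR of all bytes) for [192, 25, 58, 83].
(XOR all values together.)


XOR chain: 192 ^ 25 ^ 58 ^ 83 = 176

176


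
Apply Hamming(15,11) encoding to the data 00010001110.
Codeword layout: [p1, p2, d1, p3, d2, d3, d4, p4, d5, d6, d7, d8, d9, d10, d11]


Parity bits: p1=0, p2=0, p3=0, p4=1

000000110001110


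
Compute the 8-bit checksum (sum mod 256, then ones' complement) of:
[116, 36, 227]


Sum = 379 mod 256 = 123
Complement = 132

132


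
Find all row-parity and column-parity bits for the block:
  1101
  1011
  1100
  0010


Row parities: 1101
Column parities: 1000

Row P: 1101, Col P: 1000, Corner: 1


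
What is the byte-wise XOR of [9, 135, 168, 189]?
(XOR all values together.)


XOR chain: 9 ^ 135 ^ 168 ^ 189 = 155

155


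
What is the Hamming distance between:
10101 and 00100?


XOR: 10001
Count of 1s: 2

2


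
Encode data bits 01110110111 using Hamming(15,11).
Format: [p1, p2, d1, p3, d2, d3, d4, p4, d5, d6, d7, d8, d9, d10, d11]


Parity bits: p1=1, p2=0, p3=0, p4=1

100011110110111


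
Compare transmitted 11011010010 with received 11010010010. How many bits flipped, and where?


XOR: 00001000000

1 error(s) at position(s): 4


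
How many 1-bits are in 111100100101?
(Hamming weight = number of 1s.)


Counting 1s in 111100100101

7


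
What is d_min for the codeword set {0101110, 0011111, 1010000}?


Comparing all pairs, minimum distance: 3
Can detect 2 errors, correct 1 errors

3


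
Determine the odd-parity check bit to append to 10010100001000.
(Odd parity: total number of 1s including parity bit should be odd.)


Number of 1s in data: 4
Parity bit: 1

1


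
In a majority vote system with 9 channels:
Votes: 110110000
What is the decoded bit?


Ones: 4 out of 9
Threshold: 5

0 (4/9 voted 1)


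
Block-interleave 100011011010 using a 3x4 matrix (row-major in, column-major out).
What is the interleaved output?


Matrix:
  1000
  1101
  1010
Read columns: 111010001010

111010001010


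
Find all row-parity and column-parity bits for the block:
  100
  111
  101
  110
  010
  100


Row parities: 110011
Column parities: 110

Row P: 110011, Col P: 110, Corner: 0


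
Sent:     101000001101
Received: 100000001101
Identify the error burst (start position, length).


XOR: 001000000000

Burst at position 2, length 1


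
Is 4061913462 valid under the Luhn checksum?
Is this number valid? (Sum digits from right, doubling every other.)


Luhn sum = 37
37 mod 10 = 7

Invalid (Luhn sum mod 10 = 7)


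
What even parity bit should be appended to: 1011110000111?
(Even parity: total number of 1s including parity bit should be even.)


Number of 1s in data: 8
Parity bit: 0

0


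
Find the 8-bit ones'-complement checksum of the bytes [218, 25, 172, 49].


Sum = 464 mod 256 = 208
Complement = 47

47


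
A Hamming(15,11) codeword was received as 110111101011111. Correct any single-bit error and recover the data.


Syndrome = 1: error at position 1

Data: 01111011111 (corrected bit 1)


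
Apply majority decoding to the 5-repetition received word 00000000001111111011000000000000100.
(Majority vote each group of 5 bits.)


Groups: 00000, 00000, 11111, 11011, 00000, 00000, 00100
Majority votes: 0011000

0011000


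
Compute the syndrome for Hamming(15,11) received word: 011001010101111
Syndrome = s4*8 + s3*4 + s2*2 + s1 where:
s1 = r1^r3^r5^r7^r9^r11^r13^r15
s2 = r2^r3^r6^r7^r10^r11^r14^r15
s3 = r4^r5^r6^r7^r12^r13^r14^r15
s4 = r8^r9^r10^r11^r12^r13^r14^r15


s1=1, s2=0, s3=1, s4=0

Syndrome = 5 (error at position 5)


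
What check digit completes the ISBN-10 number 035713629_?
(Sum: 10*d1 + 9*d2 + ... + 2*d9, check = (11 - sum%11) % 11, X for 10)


Weighted sum: 185
185 mod 11 = 9

Check digit: 2


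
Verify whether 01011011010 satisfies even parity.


Number of 1s: 6

Yes, parity is correct (6 ones)


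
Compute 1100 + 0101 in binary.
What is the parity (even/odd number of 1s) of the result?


1100 = 12
0101 = 5
Sum = 17 = 10001
1s count = 2

even parity (2 ones in 10001)


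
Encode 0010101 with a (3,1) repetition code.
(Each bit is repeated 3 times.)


Each bit -> 3 copies

000000111000111000111


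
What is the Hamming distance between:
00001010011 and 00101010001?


XOR: 00100000010
Count of 1s: 2

2


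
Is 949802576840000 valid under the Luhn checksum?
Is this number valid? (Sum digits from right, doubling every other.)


Luhn sum = 64
64 mod 10 = 4

Invalid (Luhn sum mod 10 = 4)


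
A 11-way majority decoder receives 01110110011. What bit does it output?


Ones: 7 out of 11
Threshold: 6

1 (7/11 voted 1)


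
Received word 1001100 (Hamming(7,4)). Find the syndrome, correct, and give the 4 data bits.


Syndrome = 0: no error detected

Data: 0100 (no errors)


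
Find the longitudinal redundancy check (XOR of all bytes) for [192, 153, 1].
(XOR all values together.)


XOR chain: 192 ^ 153 ^ 1 = 88

88


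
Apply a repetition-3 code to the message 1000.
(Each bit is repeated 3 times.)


Each bit -> 3 copies

111000000000


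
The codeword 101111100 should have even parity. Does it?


Number of 1s: 6

Yes, parity is correct (6 ones)


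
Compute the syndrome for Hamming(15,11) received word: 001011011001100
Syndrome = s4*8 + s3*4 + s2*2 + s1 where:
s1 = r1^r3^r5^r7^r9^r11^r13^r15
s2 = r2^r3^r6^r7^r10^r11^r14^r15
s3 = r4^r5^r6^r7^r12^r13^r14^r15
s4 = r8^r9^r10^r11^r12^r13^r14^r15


s1=0, s2=0, s3=0, s4=0

Syndrome = 0 (no error)


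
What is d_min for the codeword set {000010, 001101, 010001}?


Comparing all pairs, minimum distance: 3
Can detect 2 errors, correct 1 errors

3


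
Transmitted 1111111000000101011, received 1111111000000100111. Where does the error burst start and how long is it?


XOR: 0000000000000001100

Burst at position 15, length 2


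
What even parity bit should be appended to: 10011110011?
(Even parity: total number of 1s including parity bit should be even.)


Number of 1s in data: 7
Parity bit: 1

1


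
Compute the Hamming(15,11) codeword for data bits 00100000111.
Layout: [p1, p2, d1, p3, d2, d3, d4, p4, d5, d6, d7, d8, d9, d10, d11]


Parity bits: p1=0, p2=1, p3=0, p4=1

010001010000111


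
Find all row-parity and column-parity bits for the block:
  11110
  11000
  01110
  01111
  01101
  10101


Row parities: 001011
Column parities: 11111

Row P: 001011, Col P: 11111, Corner: 1


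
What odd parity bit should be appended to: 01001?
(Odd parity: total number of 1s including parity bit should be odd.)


Number of 1s in data: 2
Parity bit: 1

1


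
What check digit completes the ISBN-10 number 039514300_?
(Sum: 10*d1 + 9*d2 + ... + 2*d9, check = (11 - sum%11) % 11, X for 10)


Weighted sum: 172
172 mod 11 = 7

Check digit: 4


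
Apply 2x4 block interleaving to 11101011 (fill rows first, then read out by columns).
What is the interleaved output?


Matrix:
  1110
  1011
Read columns: 11101101

11101101


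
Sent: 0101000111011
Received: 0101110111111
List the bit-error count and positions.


XOR: 0000110000100

3 error(s) at position(s): 4, 5, 10


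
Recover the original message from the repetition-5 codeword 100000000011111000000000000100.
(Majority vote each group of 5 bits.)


Groups: 10000, 00000, 11111, 00000, 00000, 00100
Majority votes: 001000

001000


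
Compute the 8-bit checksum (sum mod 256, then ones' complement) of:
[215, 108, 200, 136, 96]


Sum = 755 mod 256 = 243
Complement = 12

12


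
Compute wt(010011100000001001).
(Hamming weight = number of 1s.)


Counting 1s in 010011100000001001

6


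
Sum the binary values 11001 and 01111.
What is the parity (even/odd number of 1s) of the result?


11001 = 25
01111 = 15
Sum = 40 = 101000
1s count = 2

even parity (2 ones in 101000)


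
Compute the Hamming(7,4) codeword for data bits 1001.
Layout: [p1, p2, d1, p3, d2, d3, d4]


Parity bits: p1=0, p2=0, p3=1

0011001
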